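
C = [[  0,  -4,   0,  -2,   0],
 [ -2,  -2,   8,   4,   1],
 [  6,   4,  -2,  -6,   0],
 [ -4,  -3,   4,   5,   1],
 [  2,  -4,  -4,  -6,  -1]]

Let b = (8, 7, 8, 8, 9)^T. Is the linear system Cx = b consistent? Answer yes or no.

no

Row reduce the augmented matrix [C | b].
Swap R1 ↔ R2
R3 ← R3 + (3)·R1: [0, -2, 22, 6, 3, 29]
R4 ← R4 − (2)·R1: [0, 1, -12, -3, -1, -6]
R5 ← R5 + R1: [0, -6, 4, -2, 0, 16]
R3 ← R3 − (1/2)·R2: [0, 0, 22, 7, 3, 25]
R4 ← R4 + (1/4)·R2: [0, 0, -12, -7/2, -1, -4]
R5 ← R5 − (3/2)·R2: [0, 0, 4, 1, 0, 4]
R4 ← R4 + (6/11)·R3: [0, 0, 0, 7/22, 7/11, 106/11]
R5 ← R5 − (2/11)·R3: [0, 0, 0, -3/11, -6/11, -6/11]
R5 ← R5 + (6/7)·R4: [0, 0, 0, 0, 0, 54/7]
The echelon form has 5 nonzero rows; the last pivot sits in the augmented column, so rank(C) = 4 but rank([C|b]) = 5.
Since the ranks differ, the system is inconsistent.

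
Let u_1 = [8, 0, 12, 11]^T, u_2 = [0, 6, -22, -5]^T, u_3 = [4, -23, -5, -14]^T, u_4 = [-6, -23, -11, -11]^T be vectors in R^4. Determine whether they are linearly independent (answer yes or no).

Form the matrix with these vectors as rows and row reduce.
R3 ← R3 − (1/2)·R1: [0, -23, -11, -39/2]
R4 ← R4 + (3/4)·R1: [0, -23, -2, -11/4]
R3 ← R3 + (23/6)·R2: [0, 0, -286/3, -116/3]
R4 ← R4 + (23/6)·R2: [0, 0, -259/3, -263/12]
R4 ← R4 − (259/286)·R3: [0, 0, 0, 7493/572]
4 nonzero rows, so the 4 vectors span a space of dimension 4.
Since 4 = 4, the vectors are linearly independent.

yes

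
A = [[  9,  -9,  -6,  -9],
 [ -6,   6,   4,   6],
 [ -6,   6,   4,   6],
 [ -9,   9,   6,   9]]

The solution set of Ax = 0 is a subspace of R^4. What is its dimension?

Row reduce to echelon form.
R2 ← R2 + (2/3)·R1: [0, 0, 0, 0]
R3 ← R3 + (2/3)·R1: [0, 0, 0, 0]
R4 ← R4 + R1: [0, 0, 0, 0]
1 nonzero row, so rank(A) = 1.
A has 4 columns; by rank–nullity, nullity = 4 − 1 = 3.

3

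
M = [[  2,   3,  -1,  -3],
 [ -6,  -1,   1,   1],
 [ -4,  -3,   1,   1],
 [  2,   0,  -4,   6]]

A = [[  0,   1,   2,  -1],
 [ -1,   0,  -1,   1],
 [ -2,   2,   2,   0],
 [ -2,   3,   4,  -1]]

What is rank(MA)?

First compute MA:
[[  5,  -9, -13,   4],
 [ -3,  -1,  -5,   4],
 [ -1,   1,   1,   0],
 [ -4,  12,  20,  -8]]
Now row reduce the product.
R2 ← R2 + (3/5)·R1: [0, -32/5, -64/5, 32/5]
R3 ← R3 + (1/5)·R1: [0, -4/5, -8/5, 4/5]
R4 ← R4 + (4/5)·R1: [0, 24/5, 48/5, -24/5]
R3 ← R3 − (1/8)·R2: [0, 0, 0, 0]
R4 ← R4 + (3/4)·R2: [0, 0, 0, 0]
2 nonzero rows, so rank(MA) = 2.

2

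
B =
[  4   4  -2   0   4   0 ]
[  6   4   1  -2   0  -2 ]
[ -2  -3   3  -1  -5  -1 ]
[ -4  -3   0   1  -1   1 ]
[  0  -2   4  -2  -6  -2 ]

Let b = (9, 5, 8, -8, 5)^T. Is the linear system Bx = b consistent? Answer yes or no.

Row reduce the augmented matrix [B | b].
R2 ← R2 − (3/2)·R1: [0, -2, 4, -2, -6, -2, -17/2]
R3 ← R3 + (1/2)·R1: [0, -1, 2, -1, -3, -1, 25/2]
R4 ← R4 + R1: [0, 1, -2, 1, 3, 1, 1]
R3 ← R3 − (1/2)·R2: [0, 0, 0, 0, 0, 0, 67/4]
R4 ← R4 + (1/2)·R2: [0, 0, 0, 0, 0, 0, -13/4]
R5 ← R5 − R2: [0, 0, 0, 0, 0, 0, 27/2]
R4 ← R4 + (13/67)·R3: [0, 0, 0, 0, 0, 0, 0]
R5 ← R5 − (54/67)·R3: [0, 0, 0, 0, 0, 0, 0]
The echelon form has 3 nonzero rows; the last pivot sits in the augmented column, so rank(B) = 2 but rank([B|b]) = 3.
Since the ranks differ, the system is inconsistent.

no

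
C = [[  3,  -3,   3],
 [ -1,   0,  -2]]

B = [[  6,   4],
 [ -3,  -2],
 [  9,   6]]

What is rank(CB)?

1

First compute CB:
[[ 54,  36],
 [-24, -16]]
Now row reduce the product.
R2 ← R2 + (4/9)·R1: [0, 0]
1 nonzero row, so rank(CB) = 1.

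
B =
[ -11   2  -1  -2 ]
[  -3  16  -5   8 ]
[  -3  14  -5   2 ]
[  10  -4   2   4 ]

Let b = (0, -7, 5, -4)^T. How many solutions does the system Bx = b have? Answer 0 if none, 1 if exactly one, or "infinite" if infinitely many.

0

Row reduce the augmented matrix [B | b].
R2 ← R2 − (3/11)·R1: [0, 170/11, -52/11, 94/11, -7]
R3 ← R3 − (3/11)·R1: [0, 148/11, -52/11, 28/11, 5]
R4 ← R4 + (10/11)·R1: [0, -24/11, 12/11, 24/11, -4]
R3 ← R3 − (74/85)·R2: [0, 0, -52/85, -416/85, 943/85]
R4 ← R4 + (12/85)·R2: [0, 0, 36/85, 288/85, -424/85]
R4 ← R4 + (9/13)·R3: [0, 0, 0, 0, 35/13]
The echelon form has 4 nonzero rows; the last pivot sits in the augmented column, so rank(B) = 3 but rank([B|b]) = 4.
Since the ranks differ, the system is inconsistent.
It has no solutions.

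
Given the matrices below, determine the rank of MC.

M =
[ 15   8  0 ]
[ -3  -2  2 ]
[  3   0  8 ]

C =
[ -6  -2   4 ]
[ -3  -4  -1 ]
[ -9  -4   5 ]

2

First compute MC:
[[-114, -62,  52],
 [  6,   6,   0],
 [-90, -38,  52]]
Now row reduce the product.
R2 ← R2 + (1/19)·R1: [0, 52/19, 52/19]
R3 ← R3 − (15/19)·R1: [0, 208/19, 208/19]
R3 ← R3 − (4)·R2: [0, 0, 0]
2 nonzero rows, so rank(MC) = 2.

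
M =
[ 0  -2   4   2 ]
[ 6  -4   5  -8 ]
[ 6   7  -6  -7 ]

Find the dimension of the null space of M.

Row reduce to echelon form.
Swap R1 ↔ R2
R3 ← R3 − R1: [0, 11, -11, 1]
R3 ← R3 + (11/2)·R2: [0, 0, 11, 12]
3 nonzero rows, so rank(M) = 3.
M has 4 columns; by rank–nullity, nullity = 4 − 3 = 1.

1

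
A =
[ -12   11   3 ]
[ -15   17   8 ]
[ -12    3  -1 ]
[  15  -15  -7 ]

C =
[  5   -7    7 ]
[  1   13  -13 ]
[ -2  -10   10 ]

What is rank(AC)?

First compute AC:
[[-55, 197, -197],
 [-74, 246, -246],
 [-55, 133, -133],
 [ 74, -230, 230]]
Now row reduce the product.
R2 ← R2 − (74/55)·R1: [0, -1048/55, 1048/55]
R3 ← R3 − R1: [0, -64, 64]
R4 ← R4 + (74/55)·R1: [0, 1928/55, -1928/55]
R3 ← R3 − (440/131)·R2: [0, 0, 0]
R4 ← R4 + (241/131)·R2: [0, 0, 0]
2 nonzero rows, so rank(AC) = 2.

2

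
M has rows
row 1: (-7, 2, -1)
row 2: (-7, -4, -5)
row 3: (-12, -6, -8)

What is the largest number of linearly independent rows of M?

2

Row reduce to echelon form.
R2 ← R2 − R1: [0, -6, -4]
R3 ← R3 − (12/7)·R1: [0, -66/7, -44/7]
R3 ← R3 − (11/7)·R2: [0, 0, 0]
Echelon form has 2 nonzero rows, so rank(M) = 2.
The rank gives the maximum number of linearly independent rows: 2.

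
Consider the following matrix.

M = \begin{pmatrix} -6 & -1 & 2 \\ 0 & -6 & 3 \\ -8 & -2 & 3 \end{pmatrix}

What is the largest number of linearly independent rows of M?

2

Row reduce to echelon form.
R3 ← R3 − (4/3)·R1: [0, -2/3, 1/3]
R3 ← R3 − (1/9)·R2: [0, 0, 0]
Echelon form has 2 nonzero rows, so rank(M) = 2.
The rank gives the maximum number of linearly independent rows: 2.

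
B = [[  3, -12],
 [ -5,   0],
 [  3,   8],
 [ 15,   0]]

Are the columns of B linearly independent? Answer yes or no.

Row reduce B to echelon form.
R2 ← R2 + (5/3)·R1: [0, -20]
R3 ← R3 − R1: [0, 20]
R4 ← R4 − (5)·R1: [0, 60]
R3 ← R3 + R2: [0, 0]
R4 ← R4 + (3)·R2: [0, 0]
2 pivots among 2 columns.
Every column is a pivot column, so the columns are linearly independent.

yes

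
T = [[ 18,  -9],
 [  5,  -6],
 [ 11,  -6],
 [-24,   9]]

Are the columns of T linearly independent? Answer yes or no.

yes

Row reduce T to echelon form.
R2 ← R2 − (5/18)·R1: [0, -7/2]
R3 ← R3 − (11/18)·R1: [0, -1/2]
R4 ← R4 + (4/3)·R1: [0, -3]
R3 ← R3 − (1/7)·R2: [0, 0]
R4 ← R4 − (6/7)·R2: [0, 0]
2 pivots among 2 columns.
Every column is a pivot column, so the columns are linearly independent.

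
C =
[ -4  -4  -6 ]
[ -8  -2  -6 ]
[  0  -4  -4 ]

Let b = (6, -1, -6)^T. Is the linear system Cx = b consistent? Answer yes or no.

no

Row reduce the augmented matrix [C | b].
R2 ← R2 − (2)·R1: [0, 6, 6, -13]
R3 ← R3 + (2/3)·R2: [0, 0, 0, -44/3]
The echelon form has 3 nonzero rows; the last pivot sits in the augmented column, so rank(C) = 2 but rank([C|b]) = 3.
Since the ranks differ, the system is inconsistent.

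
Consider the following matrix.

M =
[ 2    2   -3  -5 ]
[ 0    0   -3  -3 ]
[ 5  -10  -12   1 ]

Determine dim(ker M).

Row reduce to echelon form.
R3 ← R3 − (5/2)·R1: [0, -15, -9/2, 27/2]
Swap R2 ↔ R3
3 nonzero rows, so rank(M) = 3.
M has 4 columns; by rank–nullity, nullity = 4 − 3 = 1.

1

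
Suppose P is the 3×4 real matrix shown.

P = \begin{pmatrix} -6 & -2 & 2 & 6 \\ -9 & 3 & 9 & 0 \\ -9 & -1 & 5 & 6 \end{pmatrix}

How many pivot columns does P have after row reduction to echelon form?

2

Row reduce to echelon form.
R2 ← R2 − (3/2)·R1: [0, 6, 6, -9]
R3 ← R3 − (3/2)·R1: [0, 2, 2, -3]
R3 ← R3 − (1/3)·R2: [0, 0, 0, 0]
Echelon form has 2 nonzero rows, so rank(P) = 2.
Each nonzero row contributes one pivot column: 2 pivot columns.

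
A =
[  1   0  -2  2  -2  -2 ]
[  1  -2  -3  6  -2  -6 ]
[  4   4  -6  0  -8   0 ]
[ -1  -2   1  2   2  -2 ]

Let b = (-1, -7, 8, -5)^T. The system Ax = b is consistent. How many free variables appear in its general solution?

4

Row reduce the augmented matrix [A | b].
R2 ← R2 − R1: [0, -2, -1, 4, 0, -4, -6]
R3 ← R3 − (4)·R1: [0, 4, 2, -8, 0, 8, 12]
R4 ← R4 + R1: [0, -2, -1, 4, 0, -4, -6]
R3 ← R3 + (2)·R2: [0, 0, 0, 0, 0, 0, 0]
R4 ← R4 − R2: [0, 0, 0, 0, 0, 0, 0]
The echelon form has 2 nonzero rows, and every pivot lies in the first 6 columns, so rank(A) = rank([A|b]) = 2.
The system is consistent.
Free variables = (unknowns) − (rank) = 6 − 2 = 4.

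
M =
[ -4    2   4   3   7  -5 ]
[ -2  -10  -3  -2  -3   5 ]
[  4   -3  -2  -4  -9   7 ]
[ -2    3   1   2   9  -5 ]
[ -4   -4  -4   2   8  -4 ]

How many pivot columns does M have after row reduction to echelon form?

5

Row reduce to echelon form.
R2 ← R2 − (1/2)·R1: [0, -11, -5, -7/2, -13/2, 15/2]
R3 ← R3 + R1: [0, -1, 2, -1, -2, 2]
R4 ← R4 − (1/2)·R1: [0, 2, -1, 1/2, 11/2, -5/2]
R5 ← R5 − R1: [0, -6, -8, -1, 1, 1]
R3 ← R3 − (1/11)·R2: [0, 0, 27/11, -15/22, -31/22, 29/22]
R4 ← R4 + (2/11)·R2: [0, 0, -21/11, -3/22, 95/22, -25/22]
R5 ← R5 − (6/11)·R2: [0, 0, -58/11, 10/11, 50/11, -34/11]
R4 ← R4 + (7/9)·R3: [0, 0, 0, -2/3, 29/9, -1/9]
R5 ← R5 + (58/27)·R3: [0, 0, 0, -5/9, 41/27, -7/27]
R5 ← R5 − (5/6)·R4: [0, 0, 0, 0, -7/6, -1/6]
Echelon form has 5 nonzero rows, so rank(M) = 5.
Each nonzero row contributes one pivot column: 5 pivot columns.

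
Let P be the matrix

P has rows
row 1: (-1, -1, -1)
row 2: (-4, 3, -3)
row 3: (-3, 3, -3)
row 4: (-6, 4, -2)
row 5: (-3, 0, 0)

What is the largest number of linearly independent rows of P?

Row reduce to echelon form.
R2 ← R2 − (4)·R1: [0, 7, 1]
R3 ← R3 − (3)·R1: [0, 6, 0]
R4 ← R4 − (6)·R1: [0, 10, 4]
R5 ← R5 − (3)·R1: [0, 3, 3]
R3 ← R3 − (6/7)·R2: [0, 0, -6/7]
R4 ← R4 − (10/7)·R2: [0, 0, 18/7]
R5 ← R5 − (3/7)·R2: [0, 0, 18/7]
R4 ← R4 + (3)·R3: [0, 0, 0]
R5 ← R5 + (3)·R3: [0, 0, 0]
Echelon form has 3 nonzero rows, so rank(P) = 3.
The rank gives the maximum number of linearly independent rows: 3.

3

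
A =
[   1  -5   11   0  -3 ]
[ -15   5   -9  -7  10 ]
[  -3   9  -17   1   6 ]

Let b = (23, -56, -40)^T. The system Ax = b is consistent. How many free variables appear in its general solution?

2

Row reduce the augmented matrix [A | b].
R2 ← R2 + (15)·R1: [0, -70, 156, -7, -35, 289]
R3 ← R3 + (3)·R1: [0, -6, 16, 1, -3, 29]
R3 ← R3 − (3/35)·R2: [0, 0, 92/35, 8/5, 0, 148/35]
The echelon form has 3 nonzero rows, and every pivot lies in the first 5 columns, so rank(A) = rank([A|b]) = 3.
The system is consistent.
Free variables = (unknowns) − (rank) = 5 − 3 = 2.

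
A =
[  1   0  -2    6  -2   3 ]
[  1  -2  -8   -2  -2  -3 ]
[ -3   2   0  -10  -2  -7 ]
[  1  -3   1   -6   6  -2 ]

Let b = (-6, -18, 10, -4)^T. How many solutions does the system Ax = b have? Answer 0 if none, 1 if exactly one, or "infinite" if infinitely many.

Row reduce the augmented matrix [A | b].
R2 ← R2 − R1: [0, -2, -6, -8, 0, -6, -12]
R3 ← R3 + (3)·R1: [0, 2, -6, 8, -8, 2, -8]
R4 ← R4 − R1: [0, -3, 3, -12, 8, -5, 2]
R3 ← R3 + R2: [0, 0, -12, 0, -8, -4, -20]
R4 ← R4 − (3/2)·R2: [0, 0, 12, 0, 8, 4, 20]
R4 ← R4 + R3: [0, 0, 0, 0, 0, 0, 0]
The echelon form has 3 nonzero rows, and every pivot lies in the first 6 columns, so rank(A) = rank([A|b]) = 3.
The system is consistent.
rank = 3 < 6 unknowns, so there are infinitely many solutions.

infinite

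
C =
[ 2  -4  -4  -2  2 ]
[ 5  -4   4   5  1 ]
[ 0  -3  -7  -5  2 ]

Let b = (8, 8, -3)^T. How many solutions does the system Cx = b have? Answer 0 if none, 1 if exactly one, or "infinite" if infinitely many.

0

Row reduce the augmented matrix [C | b].
R2 ← R2 − (5/2)·R1: [0, 6, 14, 10, -4, -12]
R3 ← R3 + (1/2)·R2: [0, 0, 0, 0, 0, -9]
The echelon form has 3 nonzero rows; the last pivot sits in the augmented column, so rank(C) = 2 but rank([C|b]) = 3.
Since the ranks differ, the system is inconsistent.
It has no solutions.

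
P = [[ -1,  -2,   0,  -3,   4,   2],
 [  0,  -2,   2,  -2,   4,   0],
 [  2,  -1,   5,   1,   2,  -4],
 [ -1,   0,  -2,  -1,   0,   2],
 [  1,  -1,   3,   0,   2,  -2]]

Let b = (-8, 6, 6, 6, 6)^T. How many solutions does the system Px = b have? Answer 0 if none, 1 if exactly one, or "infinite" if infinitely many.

Row reduce the augmented matrix [P | b].
R3 ← R3 + (2)·R1: [0, -5, 5, -5, 10, 0, -10]
R4 ← R4 − R1: [0, 2, -2, 2, -4, 0, 14]
R5 ← R5 + R1: [0, -3, 3, -3, 6, 0, -2]
R3 ← R3 − (5/2)·R2: [0, 0, 0, 0, 0, 0, -25]
R4 ← R4 + R2: [0, 0, 0, 0, 0, 0, 20]
R5 ← R5 − (3/2)·R2: [0, 0, 0, 0, 0, 0, -11]
R4 ← R4 + (4/5)·R3: [0, 0, 0, 0, 0, 0, 0]
R5 ← R5 − (11/25)·R3: [0, 0, 0, 0, 0, 0, 0]
The echelon form has 3 nonzero rows; the last pivot sits in the augmented column, so rank(P) = 2 but rank([P|b]) = 3.
Since the ranks differ, the system is inconsistent.
It has no solutions.

0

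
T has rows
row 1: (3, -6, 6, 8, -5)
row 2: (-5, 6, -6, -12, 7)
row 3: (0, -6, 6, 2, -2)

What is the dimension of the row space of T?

2

Row reduce to echelon form.
R2 ← R2 + (5/3)·R1: [0, -4, 4, 4/3, -4/3]
R3 ← R3 − (3/2)·R2: [0, 0, 0, 0, 0]
Echelon form has 2 nonzero rows, so rank(T) = 2.
The row space has dimension equal to the rank: 2.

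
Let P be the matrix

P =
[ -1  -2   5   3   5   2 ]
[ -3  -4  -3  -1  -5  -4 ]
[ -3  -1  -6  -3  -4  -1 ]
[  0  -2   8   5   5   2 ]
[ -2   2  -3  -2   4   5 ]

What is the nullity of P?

Row reduce to echelon form.
R2 ← R2 − (3)·R1: [0, 2, -18, -10, -20, -10]
R3 ← R3 − (3)·R1: [0, 5, -21, -12, -19, -7]
R5 ← R5 − (2)·R1: [0, 6, -13, -8, -6, 1]
R3 ← R3 − (5/2)·R2: [0, 0, 24, 13, 31, 18]
R4 ← R4 + R2: [0, 0, -10, -5, -15, -8]
R5 ← R5 − (3)·R2: [0, 0, 41, 22, 54, 31]
R4 ← R4 + (5/12)·R3: [0, 0, 0, 5/12, -25/12, -1/2]
R5 ← R5 − (41/24)·R3: [0, 0, 0, -5/24, 25/24, 1/4]
R5 ← R5 + (1/2)·R4: [0, 0, 0, 0, 0, 0]
4 nonzero rows, so rank(P) = 4.
P has 6 columns; by rank–nullity, nullity = 6 − 4 = 2.

2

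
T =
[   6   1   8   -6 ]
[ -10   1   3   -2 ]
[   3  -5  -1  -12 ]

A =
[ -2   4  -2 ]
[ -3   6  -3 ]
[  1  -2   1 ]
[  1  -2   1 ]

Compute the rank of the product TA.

First compute TA:
[[-13,  26, -13],
 [ 18, -36,  18],
 [ -4,   8,  -4]]
Now row reduce the product.
R2 ← R2 + (18/13)·R1: [0, 0, 0]
R3 ← R3 − (4/13)·R1: [0, 0, 0]
1 nonzero row, so rank(TA) = 1.

1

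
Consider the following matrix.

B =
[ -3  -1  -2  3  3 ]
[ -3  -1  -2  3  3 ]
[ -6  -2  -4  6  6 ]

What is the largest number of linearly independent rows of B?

1

Row reduce to echelon form.
R2 ← R2 − R1: [0, 0, 0, 0, 0]
R3 ← R3 − (2)·R1: [0, 0, 0, 0, 0]
Echelon form has 1 nonzero row, so rank(B) = 1.
The rank gives the maximum number of linearly independent rows: 1.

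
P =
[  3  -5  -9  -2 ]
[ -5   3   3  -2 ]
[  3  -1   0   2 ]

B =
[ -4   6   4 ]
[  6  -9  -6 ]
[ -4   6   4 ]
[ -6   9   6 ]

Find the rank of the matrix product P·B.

1

First compute PB:
[[  6,  -9,  -6],
 [ 38, -57, -38],
 [-30,  45,  30]]
Now row reduce the product.
R2 ← R2 − (19/3)·R1: [0, 0, 0]
R3 ← R3 + (5)·R1: [0, 0, 0]
1 nonzero row, so rank(PB) = 1.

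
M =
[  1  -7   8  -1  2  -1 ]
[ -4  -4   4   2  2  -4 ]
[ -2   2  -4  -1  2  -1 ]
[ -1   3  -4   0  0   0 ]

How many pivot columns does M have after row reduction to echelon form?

3

Row reduce to echelon form.
R2 ← R2 + (4)·R1: [0, -32, 36, -2, 10, -8]
R3 ← R3 + (2)·R1: [0, -12, 12, -3, 6, -3]
R4 ← R4 + R1: [0, -4, 4, -1, 2, -1]
R3 ← R3 − (3/8)·R2: [0, 0, -3/2, -9/4, 9/4, 0]
R4 ← R4 − (1/8)·R2: [0, 0, -1/2, -3/4, 3/4, 0]
R4 ← R4 − (1/3)·R3: [0, 0, 0, 0, 0, 0]
Echelon form has 3 nonzero rows, so rank(M) = 3.
Each nonzero row contributes one pivot column: 3 pivot columns.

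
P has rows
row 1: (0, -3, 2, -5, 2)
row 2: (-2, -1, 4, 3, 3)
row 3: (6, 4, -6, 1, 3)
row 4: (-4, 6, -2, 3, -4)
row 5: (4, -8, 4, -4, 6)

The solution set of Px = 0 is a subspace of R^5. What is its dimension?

Row reduce to echelon form.
Swap R1 ↔ R2
R3 ← R3 + (3)·R1: [0, 1, 6, 10, 12]
R4 ← R4 − (2)·R1: [0, 8, -10, -3, -10]
R5 ← R5 + (2)·R1: [0, -10, 12, 2, 12]
R3 ← R3 + (1/3)·R2: [0, 0, 20/3, 25/3, 38/3]
R4 ← R4 + (8/3)·R2: [0, 0, -14/3, -49/3, -14/3]
R5 ← R5 − (10/3)·R2: [0, 0, 16/3, 56/3, 16/3]
R4 ← R4 + (7/10)·R3: [0, 0, 0, -21/2, 21/5]
R5 ← R5 − (4/5)·R3: [0, 0, 0, 12, -24/5]
R5 ← R5 + (8/7)·R4: [0, 0, 0, 0, 0]
4 nonzero rows, so rank(P) = 4.
P has 5 columns; by rank–nullity, nullity = 5 − 4 = 1.

1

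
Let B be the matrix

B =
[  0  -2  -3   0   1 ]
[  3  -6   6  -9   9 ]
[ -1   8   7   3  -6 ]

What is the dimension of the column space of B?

2

Row reduce to echelon form.
Swap R1 ↔ R2
R3 ← R3 + (1/3)·R1: [0, 6, 9, 0, -3]
R3 ← R3 + (3)·R2: [0, 0, 0, 0, 0]
Echelon form has 2 nonzero rows, so rank(B) = 2.
The column space has dimension equal to the rank: 2.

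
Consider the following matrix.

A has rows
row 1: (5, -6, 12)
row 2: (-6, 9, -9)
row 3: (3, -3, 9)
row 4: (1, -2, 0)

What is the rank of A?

Row reduce to echelon form.
R2 ← R2 + (6/5)·R1: [0, 9/5, 27/5]
R3 ← R3 − (3/5)·R1: [0, 3/5, 9/5]
R4 ← R4 − (1/5)·R1: [0, -4/5, -12/5]
R3 ← R3 − (1/3)·R2: [0, 0, 0]
R4 ← R4 + (4/9)·R2: [0, 0, 0]
Echelon form has 2 nonzero rows, so rank(A) = 2.

2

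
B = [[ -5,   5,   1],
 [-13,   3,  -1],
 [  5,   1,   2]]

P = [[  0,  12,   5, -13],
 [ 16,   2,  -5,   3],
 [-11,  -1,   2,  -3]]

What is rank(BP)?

First compute BP:
[[ 69, -51, -48,  77],
 [ 59, -149, -82, 181],
 [ -6,  60,  24, -68]]
Now row reduce the product.
R2 ← R2 − (59/69)·R1: [0, -2424/23, -942/23, 7946/69]
R3 ← R3 + (2/23)·R1: [0, 1278/23, 456/23, -1410/23]
R3 ← R3 + (213/404)·R2: [0, 0, -357/202, -119/202]
3 nonzero rows, so rank(BP) = 3.

3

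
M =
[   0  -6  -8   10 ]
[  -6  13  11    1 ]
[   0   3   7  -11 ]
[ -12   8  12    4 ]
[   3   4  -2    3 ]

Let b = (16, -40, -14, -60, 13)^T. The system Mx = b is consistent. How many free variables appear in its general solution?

Row reduce the augmented matrix [M | b].
Swap R1 ↔ R2
R4 ← R4 − (2)·R1: [0, -18, -10, 2, 20]
R5 ← R5 + (1/2)·R1: [0, 21/2, 7/2, 7/2, -7]
R3 ← R3 + (1/2)·R2: [0, 0, 3, -6, -6]
R4 ← R4 − (3)·R2: [0, 0, 14, -28, -28]
R5 ← R5 + (7/4)·R2: [0, 0, -21/2, 21, 21]
R4 ← R4 − (14/3)·R3: [0, 0, 0, 0, 0]
R5 ← R5 + (7/2)·R3: [0, 0, 0, 0, 0]
The echelon form has 3 nonzero rows, and every pivot lies in the first 4 columns, so rank(M) = rank([M|b]) = 3.
The system is consistent.
Free variables = (unknowns) − (rank) = 4 − 3 = 1.

1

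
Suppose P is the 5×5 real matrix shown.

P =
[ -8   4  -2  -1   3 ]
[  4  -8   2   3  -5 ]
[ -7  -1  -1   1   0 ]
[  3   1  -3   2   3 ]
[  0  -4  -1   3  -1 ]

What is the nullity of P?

Row reduce to echelon form.
R2 ← R2 + (1/2)·R1: [0, -6, 1, 5/2, -7/2]
R3 ← R3 − (7/8)·R1: [0, -9/2, 3/4, 15/8, -21/8]
R4 ← R4 + (3/8)·R1: [0, 5/2, -15/4, 13/8, 33/8]
R3 ← R3 − (3/4)·R2: [0, 0, 0, 0, 0]
R4 ← R4 + (5/12)·R2: [0, 0, -10/3, 8/3, 8/3]
R5 ← R5 − (2/3)·R2: [0, 0, -5/3, 4/3, 4/3]
Swap R3 ↔ R4
R5 ← R5 − (1/2)·R3: [0, 0, 0, 0, 0]
3 nonzero rows, so rank(P) = 3.
P has 5 columns; by rank–nullity, nullity = 5 − 3 = 2.

2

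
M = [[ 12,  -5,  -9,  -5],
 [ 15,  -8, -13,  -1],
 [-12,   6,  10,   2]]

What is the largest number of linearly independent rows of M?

Row reduce to echelon form.
R2 ← R2 − (5/4)·R1: [0, -7/4, -7/4, 21/4]
R3 ← R3 + R1: [0, 1, 1, -3]
R3 ← R3 + (4/7)·R2: [0, 0, 0, 0]
Echelon form has 2 nonzero rows, so rank(M) = 2.
The rank gives the maximum number of linearly independent rows: 2.

2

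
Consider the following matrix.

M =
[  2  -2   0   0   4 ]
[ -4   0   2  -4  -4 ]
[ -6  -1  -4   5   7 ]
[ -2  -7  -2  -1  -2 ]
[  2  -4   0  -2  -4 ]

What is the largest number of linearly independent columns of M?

Row reduce to echelon form.
R2 ← R2 + (2)·R1: [0, -4, 2, -4, 4]
R3 ← R3 + (3)·R1: [0, -7, -4, 5, 19]
R4 ← R4 + R1: [0, -9, -2, -1, 2]
R5 ← R5 − R1: [0, -2, 0, -2, -8]
R3 ← R3 − (7/4)·R2: [0, 0, -15/2, 12, 12]
R4 ← R4 − (9/4)·R2: [0, 0, -13/2, 8, -7]
R5 ← R5 − (1/2)·R2: [0, 0, -1, 0, -10]
R4 ← R4 − (13/15)·R3: [0, 0, 0, -12/5, -87/5]
R5 ← R5 − (2/15)·R3: [0, 0, 0, -8/5, -58/5]
R5 ← R5 − (2/3)·R4: [0, 0, 0, 0, 0]
Echelon form has 4 nonzero rows, so rank(M) = 4.
The rank gives the maximum number of linearly independent columns: 4.

4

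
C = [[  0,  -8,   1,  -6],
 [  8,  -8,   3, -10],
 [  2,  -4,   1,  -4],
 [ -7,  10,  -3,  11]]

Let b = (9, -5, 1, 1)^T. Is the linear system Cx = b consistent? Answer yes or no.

yes

Row reduce the augmented matrix [C | b].
Swap R1 ↔ R2
R3 ← R3 − (1/4)·R1: [0, -2, 1/4, -3/2, 9/4]
R4 ← R4 + (7/8)·R1: [0, 3, -3/8, 9/4, -27/8]
R3 ← R3 − (1/4)·R2: [0, 0, 0, 0, 0]
R4 ← R4 + (3/8)·R2: [0, 0, 0, 0, 0]
The echelon form has 2 nonzero rows, and every pivot lies in the first 4 columns, so rank(C) = rank([C|b]) = 2.
The system is consistent.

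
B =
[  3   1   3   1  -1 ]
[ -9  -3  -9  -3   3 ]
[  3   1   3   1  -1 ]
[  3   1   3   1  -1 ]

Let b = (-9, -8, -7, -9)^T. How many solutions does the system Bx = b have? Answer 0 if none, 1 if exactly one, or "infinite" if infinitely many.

0

Row reduce the augmented matrix [B | b].
R2 ← R2 + (3)·R1: [0, 0, 0, 0, 0, -35]
R3 ← R3 − R1: [0, 0, 0, 0, 0, 2]
R4 ← R4 − R1: [0, 0, 0, 0, 0, 0]
R3 ← R3 + (2/35)·R2: [0, 0, 0, 0, 0, 0]
The echelon form has 2 nonzero rows; the last pivot sits in the augmented column, so rank(B) = 1 but rank([B|b]) = 2.
Since the ranks differ, the system is inconsistent.
It has no solutions.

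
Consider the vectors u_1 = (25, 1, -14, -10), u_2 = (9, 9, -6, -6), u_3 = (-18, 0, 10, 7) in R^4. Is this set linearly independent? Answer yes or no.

Form the matrix with these vectors as rows and row reduce.
R2 ← R2 − (9/25)·R1: [0, 216/25, -24/25, -12/5]
R3 ← R3 + (18/25)·R1: [0, 18/25, -2/25, -1/5]
R3 ← R3 − (1/12)·R2: [0, 0, 0, 0]
2 nonzero rows, so the 3 vectors span a space of dimension 2.
Since 2 < 3, the vectors are linearly dependent.

no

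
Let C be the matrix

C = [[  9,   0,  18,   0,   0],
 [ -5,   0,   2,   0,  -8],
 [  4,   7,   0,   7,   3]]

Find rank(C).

3

Row reduce to echelon form.
R2 ← R2 + (5/9)·R1: [0, 0, 12, 0, -8]
R3 ← R3 − (4/9)·R1: [0, 7, -8, 7, 3]
Swap R2 ↔ R3
Echelon form has 3 nonzero rows, so rank(C) = 3.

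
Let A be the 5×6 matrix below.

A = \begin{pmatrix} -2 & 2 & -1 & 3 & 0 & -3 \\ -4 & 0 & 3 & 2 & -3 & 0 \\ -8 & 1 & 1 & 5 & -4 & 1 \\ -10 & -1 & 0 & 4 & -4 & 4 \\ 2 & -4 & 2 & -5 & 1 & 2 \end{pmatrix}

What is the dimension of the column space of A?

Row reduce to echelon form.
R2 ← R2 − (2)·R1: [0, -4, 5, -4, -3, 6]
R3 ← R3 − (4)·R1: [0, -7, 5, -7, -4, 13]
R4 ← R4 − (5)·R1: [0, -11, 5, -11, -4, 19]
R5 ← R5 + R1: [0, -2, 1, -2, 1, -1]
R3 ← R3 − (7/4)·R2: [0, 0, -15/4, 0, 5/4, 5/2]
R4 ← R4 − (11/4)·R2: [0, 0, -35/4, 0, 17/4, 5/2]
R5 ← R5 − (1/2)·R2: [0, 0, -3/2, 0, 5/2, -4]
R4 ← R4 − (7/3)·R3: [0, 0, 0, 0, 4/3, -10/3]
R5 ← R5 − (2/5)·R3: [0, 0, 0, 0, 2, -5]
R5 ← R5 − (3/2)·R4: [0, 0, 0, 0, 0, 0]
Echelon form has 4 nonzero rows, so rank(A) = 4.
The column space has dimension equal to the rank: 4.

4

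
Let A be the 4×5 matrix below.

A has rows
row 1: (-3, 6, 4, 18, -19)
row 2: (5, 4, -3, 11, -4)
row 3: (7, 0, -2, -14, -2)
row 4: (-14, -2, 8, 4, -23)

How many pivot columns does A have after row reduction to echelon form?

Row reduce to echelon form.
R2 ← R2 + (5/3)·R1: [0, 14, 11/3, 41, -107/3]
R3 ← R3 + (7/3)·R1: [0, 14, 22/3, 28, -139/3]
R4 ← R4 − (14/3)·R1: [0, -30, -32/3, -80, 197/3]
R3 ← R3 − R2: [0, 0, 11/3, -13, -32/3]
R4 ← R4 + (15/7)·R2: [0, 0, -59/21, 55/7, -226/21]
R4 ← R4 + (59/77)·R3: [0, 0, 0, -162/77, -1458/77]
Echelon form has 4 nonzero rows, so rank(A) = 4.
Each nonzero row contributes one pivot column: 4 pivot columns.

4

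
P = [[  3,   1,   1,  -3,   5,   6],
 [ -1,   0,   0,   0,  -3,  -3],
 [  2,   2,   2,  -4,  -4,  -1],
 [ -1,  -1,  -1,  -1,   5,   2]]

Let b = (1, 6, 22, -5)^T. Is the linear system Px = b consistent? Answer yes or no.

Row reduce the augmented matrix [P | b].
R2 ← R2 + (1/3)·R1: [0, 1/3, 1/3, -1, -4/3, -1, 19/3]
R3 ← R3 − (2/3)·R1: [0, 4/3, 4/3, -2, -22/3, -5, 64/3]
R4 ← R4 + (1/3)·R1: [0, -2/3, -2/3, -2, 20/3, 4, -14/3]
R3 ← R3 − (4)·R2: [0, 0, 0, 2, -2, -1, -4]
R4 ← R4 + (2)·R2: [0, 0, 0, -4, 4, 2, 8]
R4 ← R4 + (2)·R3: [0, 0, 0, 0, 0, 0, 0]
The echelon form has 3 nonzero rows, and every pivot lies in the first 6 columns, so rank(P) = rank([P|b]) = 3.
The system is consistent.

yes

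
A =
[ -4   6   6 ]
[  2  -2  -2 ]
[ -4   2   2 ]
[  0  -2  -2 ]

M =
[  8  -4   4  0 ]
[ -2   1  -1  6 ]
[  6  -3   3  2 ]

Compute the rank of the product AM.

2

First compute AM:
[[ -8,   4,  -4,  48],
 [  8,  -4,   4, -16],
 [-24,  12, -12,  16],
 [ -8,   4,  -4, -16]]
Now row reduce the product.
R2 ← R2 + R1: [0, 0, 0, 32]
R3 ← R3 − (3)·R1: [0, 0, 0, -128]
R4 ← R4 − R1: [0, 0, 0, -64]
R3 ← R3 + (4)·R2: [0, 0, 0, 0]
R4 ← R4 + (2)·R2: [0, 0, 0, 0]
2 nonzero rows, so rank(AM) = 2.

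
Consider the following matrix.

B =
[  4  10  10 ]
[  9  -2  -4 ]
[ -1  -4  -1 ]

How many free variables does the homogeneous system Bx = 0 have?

Row reduce to echelon form.
R2 ← R2 − (9/4)·R1: [0, -49/2, -53/2]
R3 ← R3 + (1/4)·R1: [0, -3/2, 3/2]
R3 ← R3 − (3/49)·R2: [0, 0, 153/49]
3 nonzero rows, so rank(B) = 3.
B has 3 columns; by rank–nullity, nullity = 3 − 3 = 0.

0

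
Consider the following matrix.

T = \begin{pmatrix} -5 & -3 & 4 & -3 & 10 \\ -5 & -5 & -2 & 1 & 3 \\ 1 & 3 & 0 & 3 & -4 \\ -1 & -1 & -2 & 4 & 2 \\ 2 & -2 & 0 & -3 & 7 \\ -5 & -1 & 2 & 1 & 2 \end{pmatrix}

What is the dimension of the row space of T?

4

Row reduce to echelon form.
R2 ← R2 − R1: [0, -2, -6, 4, -7]
R3 ← R3 + (1/5)·R1: [0, 12/5, 4/5, 12/5, -2]
R4 ← R4 − (1/5)·R1: [0, -2/5, -14/5, 23/5, 0]
R5 ← R5 + (2/5)·R1: [0, -16/5, 8/5, -21/5, 11]
R6 ← R6 − R1: [0, 2, -2, 4, -8]
R3 ← R3 + (6/5)·R2: [0, 0, -32/5, 36/5, -52/5]
R4 ← R4 − (1/5)·R2: [0, 0, -8/5, 19/5, 7/5]
R5 ← R5 − (8/5)·R2: [0, 0, 56/5, -53/5, 111/5]
R6 ← R6 + R2: [0, 0, -8, 8, -15]
R4 ← R4 − (1/4)·R3: [0, 0, 0, 2, 4]
R5 ← R5 + (7/4)·R3: [0, 0, 0, 2, 4]
R6 ← R6 − (5/4)·R3: [0, 0, 0, -1, -2]
R5 ← R5 − R4: [0, 0, 0, 0, 0]
R6 ← R6 + (1/2)·R4: [0, 0, 0, 0, 0]
Echelon form has 4 nonzero rows, so rank(T) = 4.
The row space has dimension equal to the rank: 4.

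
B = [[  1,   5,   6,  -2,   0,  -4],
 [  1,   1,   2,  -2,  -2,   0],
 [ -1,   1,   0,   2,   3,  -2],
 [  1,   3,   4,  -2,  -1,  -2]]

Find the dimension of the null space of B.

Row reduce to echelon form.
R2 ← R2 − R1: [0, -4, -4, 0, -2, 4]
R3 ← R3 + R1: [0, 6, 6, 0, 3, -6]
R4 ← R4 − R1: [0, -2, -2, 0, -1, 2]
R3 ← R3 + (3/2)·R2: [0, 0, 0, 0, 0, 0]
R4 ← R4 − (1/2)·R2: [0, 0, 0, 0, 0, 0]
2 nonzero rows, so rank(B) = 2.
B has 6 columns; by rank–nullity, nullity = 6 − 2 = 4.

4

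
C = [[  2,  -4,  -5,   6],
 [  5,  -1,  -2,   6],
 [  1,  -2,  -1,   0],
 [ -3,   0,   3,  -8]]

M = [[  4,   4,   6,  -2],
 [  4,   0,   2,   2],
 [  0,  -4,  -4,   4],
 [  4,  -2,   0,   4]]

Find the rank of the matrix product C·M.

First compute CM:
[[ 16,  16,  24,  -8],
 [ 40,  16,  36,   4],
 [ -4,   8,   6, -10],
 [-44,  -8, -30, -14]]
Now row reduce the product.
R2 ← R2 − (5/2)·R1: [0, -24, -24, 24]
R3 ← R3 + (1/4)·R1: [0, 12, 12, -12]
R4 ← R4 + (11/4)·R1: [0, 36, 36, -36]
R3 ← R3 + (1/2)·R2: [0, 0, 0, 0]
R4 ← R4 + (3/2)·R2: [0, 0, 0, 0]
2 nonzero rows, so rank(CM) = 2.

2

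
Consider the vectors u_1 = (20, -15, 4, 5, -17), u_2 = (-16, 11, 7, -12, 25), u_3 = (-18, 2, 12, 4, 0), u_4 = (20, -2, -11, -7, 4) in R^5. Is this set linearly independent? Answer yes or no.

yes

Form the matrix with these vectors as rows and row reduce.
R2 ← R2 + (4/5)·R1: [0, -1, 51/5, -8, 57/5]
R3 ← R3 + (9/10)·R1: [0, -23/2, 78/5, 17/2, -153/10]
R4 ← R4 − R1: [0, 13, -15, -12, 21]
R3 ← R3 − (23/2)·R2: [0, 0, -1017/10, 201/2, -732/5]
R4 ← R4 + (13)·R2: [0, 0, 588/5, -116, 846/5]
R4 ← R4 + (392/339)·R3: [0, 0, 0, 24/113, -10/113]
4 nonzero rows, so the 4 vectors span a space of dimension 4.
Since 4 = 4, the vectors are linearly independent.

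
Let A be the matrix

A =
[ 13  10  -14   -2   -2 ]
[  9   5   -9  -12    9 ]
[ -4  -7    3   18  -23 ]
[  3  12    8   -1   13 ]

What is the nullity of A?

Row reduce to echelon form.
R2 ← R2 − (9/13)·R1: [0, -25/13, 9/13, -138/13, 135/13]
R3 ← R3 + (4/13)·R1: [0, -51/13, -17/13, 226/13, -307/13]
R4 ← R4 − (3/13)·R1: [0, 126/13, 146/13, -7/13, 175/13]
R3 ← R3 − (51/25)·R2: [0, 0, -68/25, 976/25, -224/5]
R4 ← R4 + (126/25)·R2: [0, 0, 368/25, -1351/25, 329/5]
R4 ← R4 + (92/17)·R3: [0, 0, 0, 2673/17, -3003/17]
4 nonzero rows, so rank(A) = 4.
A has 5 columns; by rank–nullity, nullity = 5 − 4 = 1.

1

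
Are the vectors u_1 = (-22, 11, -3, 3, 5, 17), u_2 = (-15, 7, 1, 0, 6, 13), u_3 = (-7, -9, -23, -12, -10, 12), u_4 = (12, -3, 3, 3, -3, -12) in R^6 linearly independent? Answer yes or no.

Form the matrix with these vectors as rows and row reduce.
R2 ← R2 − (15/22)·R1: [0, -1/2, 67/22, -45/22, 57/22, 31/22]
R3 ← R3 − (7/22)·R1: [0, -25/2, -485/22, -285/22, -255/22, 145/22]
R4 ← R4 + (6/11)·R1: [0, 3, 15/11, 51/11, -3/11, -30/11]
R3 ← R3 − (25)·R2: [0, 0, -1080/11, 420/11, -840/11, -315/11]
R4 ← R4 + (6)·R2: [0, 0, 216/11, -84/11, 168/11, 63/11]
R4 ← R4 + (1/5)·R3: [0, 0, 0, 0, 0, 0]
3 nonzero rows, so the 4 vectors span a space of dimension 3.
Since 3 < 4, the vectors are linearly dependent.

no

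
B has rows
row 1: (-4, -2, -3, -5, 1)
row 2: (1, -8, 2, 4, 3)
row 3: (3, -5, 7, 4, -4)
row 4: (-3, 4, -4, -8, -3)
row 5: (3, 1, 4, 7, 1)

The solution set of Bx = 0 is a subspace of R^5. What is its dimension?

1

Row reduce to echelon form.
R2 ← R2 + (1/4)·R1: [0, -17/2, 5/4, 11/4, 13/4]
R3 ← R3 + (3/4)·R1: [0, -13/2, 19/4, 1/4, -13/4]
R4 ← R4 − (3/4)·R1: [0, 11/2, -7/4, -17/4, -15/4]
R5 ← R5 + (3/4)·R1: [0, -1/2, 7/4, 13/4, 7/4]
R3 ← R3 − (13/17)·R2: [0, 0, 129/34, -63/34, -195/34]
R4 ← R4 + (11/17)·R2: [0, 0, -16/17, -42/17, -28/17]
R5 ← R5 − (1/17)·R2: [0, 0, 57/34, 105/34, 53/34]
R4 ← R4 + (32/129)·R3: [0, 0, 0, -126/43, -132/43]
R5 ← R5 − (19/43)·R3: [0, 0, 0, 168/43, 176/43]
R5 ← R5 + (4/3)·R4: [0, 0, 0, 0, 0]
4 nonzero rows, so rank(B) = 4.
B has 5 columns; by rank–nullity, nullity = 5 − 4 = 1.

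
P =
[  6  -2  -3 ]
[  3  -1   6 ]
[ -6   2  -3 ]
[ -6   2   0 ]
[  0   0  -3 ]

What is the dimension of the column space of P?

2

Row reduce to echelon form.
R2 ← R2 − (1/2)·R1: [0, 0, 15/2]
R3 ← R3 + R1: [0, 0, -6]
R4 ← R4 + R1: [0, 0, -3]
R3 ← R3 + (4/5)·R2: [0, 0, 0]
R4 ← R4 + (2/5)·R2: [0, 0, 0]
R5 ← R5 + (2/5)·R2: [0, 0, 0]
Echelon form has 2 nonzero rows, so rank(P) = 2.
The column space has dimension equal to the rank: 2.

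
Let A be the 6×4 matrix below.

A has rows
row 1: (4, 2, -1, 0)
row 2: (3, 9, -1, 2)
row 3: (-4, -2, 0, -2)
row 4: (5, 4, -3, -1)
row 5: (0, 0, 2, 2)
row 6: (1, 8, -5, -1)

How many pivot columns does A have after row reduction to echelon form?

Row reduce to echelon form.
R2 ← R2 − (3/4)·R1: [0, 15/2, -1/4, 2]
R3 ← R3 + R1: [0, 0, -1, -2]
R4 ← R4 − (5/4)·R1: [0, 3/2, -7/4, -1]
R6 ← R6 − (1/4)·R1: [0, 15/2, -19/4, -1]
R4 ← R4 − (1/5)·R2: [0, 0, -17/10, -7/5]
R6 ← R6 − R2: [0, 0, -9/2, -3]
R4 ← R4 − (17/10)·R3: [0, 0, 0, 2]
R5 ← R5 + (2)·R3: [0, 0, 0, -2]
R6 ← R6 − (9/2)·R3: [0, 0, 0, 6]
R5 ← R5 + R4: [0, 0, 0, 0]
R6 ← R6 − (3)·R4: [0, 0, 0, 0]
Echelon form has 4 nonzero rows, so rank(A) = 4.
Each nonzero row contributes one pivot column: 4 pivot columns.

4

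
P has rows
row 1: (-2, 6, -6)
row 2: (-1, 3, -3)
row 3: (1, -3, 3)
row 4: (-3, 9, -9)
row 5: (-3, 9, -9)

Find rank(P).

1

Row reduce to echelon form.
R2 ← R2 − (1/2)·R1: [0, 0, 0]
R3 ← R3 + (1/2)·R1: [0, 0, 0]
R4 ← R4 − (3/2)·R1: [0, 0, 0]
R5 ← R5 − (3/2)·R1: [0, 0, 0]
Echelon form has 1 nonzero row, so rank(P) = 1.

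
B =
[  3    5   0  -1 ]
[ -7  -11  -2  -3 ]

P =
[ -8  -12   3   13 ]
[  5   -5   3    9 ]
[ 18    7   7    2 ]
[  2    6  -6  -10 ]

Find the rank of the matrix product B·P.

First compute BP:
[[ -1, -67,  30,  94],
 [-41, 107, -50, -164]]
Now row reduce the product.
R2 ← R2 − (41)·R1: [0, 2854, -1280, -4018]
2 nonzero rows, so rank(BP) = 2.

2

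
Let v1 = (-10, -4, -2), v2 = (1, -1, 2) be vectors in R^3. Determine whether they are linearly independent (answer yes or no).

yes

Form the matrix with these vectors as rows and row reduce.
R2 ← R2 + (1/10)·R1: [0, -7/5, 9/5]
2 nonzero rows, so the 2 vectors span a space of dimension 2.
Since 2 = 2, the vectors are linearly independent.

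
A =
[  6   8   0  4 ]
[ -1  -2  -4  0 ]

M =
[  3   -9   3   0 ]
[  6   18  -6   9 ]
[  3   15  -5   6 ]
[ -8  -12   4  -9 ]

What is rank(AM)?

First compute AM:
[[ 34,  42, -14,  36],
 [-27, -87,  29, -42]]
Now row reduce the product.
R2 ← R2 + (27/34)·R1: [0, -912/17, 304/17, -228/17]
2 nonzero rows, so rank(AM) = 2.

2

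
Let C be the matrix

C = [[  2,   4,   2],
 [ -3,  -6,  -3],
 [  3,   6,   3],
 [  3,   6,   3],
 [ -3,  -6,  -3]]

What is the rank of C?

1

Row reduce to echelon form.
R2 ← R2 + (3/2)·R1: [0, 0, 0]
R3 ← R3 − (3/2)·R1: [0, 0, 0]
R4 ← R4 − (3/2)·R1: [0, 0, 0]
R5 ← R5 + (3/2)·R1: [0, 0, 0]
Echelon form has 1 nonzero row, so rank(C) = 1.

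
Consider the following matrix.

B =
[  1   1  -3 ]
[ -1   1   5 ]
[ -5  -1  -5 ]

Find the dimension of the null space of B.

Row reduce to echelon form.
R2 ← R2 + R1: [0, 2, 2]
R3 ← R3 + (5)·R1: [0, 4, -20]
R3 ← R3 − (2)·R2: [0, 0, -24]
3 nonzero rows, so rank(B) = 3.
B has 3 columns; by rank–nullity, nullity = 3 − 3 = 0.

0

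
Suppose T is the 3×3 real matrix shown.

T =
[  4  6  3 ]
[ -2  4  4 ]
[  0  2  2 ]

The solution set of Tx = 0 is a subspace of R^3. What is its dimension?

Row reduce to echelon form.
R2 ← R2 + (1/2)·R1: [0, 7, 11/2]
R3 ← R3 − (2/7)·R2: [0, 0, 3/7]
3 nonzero rows, so rank(T) = 3.
T has 3 columns; by rank–nullity, nullity = 3 − 3 = 0.

0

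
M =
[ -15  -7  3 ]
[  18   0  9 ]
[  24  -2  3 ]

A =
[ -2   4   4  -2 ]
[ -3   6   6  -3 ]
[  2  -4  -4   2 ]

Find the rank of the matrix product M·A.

1

First compute MA:
[[ 57, -114, -114,  57],
 [-18,  36,  36, -18],
 [-36,  72,  72, -36]]
Now row reduce the product.
R2 ← R2 + (6/19)·R1: [0, 0, 0, 0]
R3 ← R3 + (12/19)·R1: [0, 0, 0, 0]
1 nonzero row, so rank(MA) = 1.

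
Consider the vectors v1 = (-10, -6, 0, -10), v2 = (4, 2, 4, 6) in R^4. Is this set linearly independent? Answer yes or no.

yes

Form the matrix with these vectors as rows and row reduce.
R2 ← R2 + (2/5)·R1: [0, -2/5, 4, 2]
2 nonzero rows, so the 2 vectors span a space of dimension 2.
Since 2 = 2, the vectors are linearly independent.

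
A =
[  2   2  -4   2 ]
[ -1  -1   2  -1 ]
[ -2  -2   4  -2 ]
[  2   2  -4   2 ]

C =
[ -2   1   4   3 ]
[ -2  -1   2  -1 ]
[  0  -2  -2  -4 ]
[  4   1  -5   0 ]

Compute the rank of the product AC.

1

First compute AC:
[[  0,  10,  10,  20],
 [  0,  -5,  -5, -10],
 [  0, -10, -10, -20],
 [  0,  10,  10,  20]]
Now row reduce the product.
R2 ← R2 + (1/2)·R1: [0, 0, 0, 0]
R3 ← R3 + R1: [0, 0, 0, 0]
R4 ← R4 − R1: [0, 0, 0, 0]
1 nonzero row, so rank(AC) = 1.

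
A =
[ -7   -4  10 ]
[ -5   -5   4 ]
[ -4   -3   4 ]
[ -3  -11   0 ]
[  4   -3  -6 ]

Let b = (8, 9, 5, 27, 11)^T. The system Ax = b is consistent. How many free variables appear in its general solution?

0

Row reduce the augmented matrix [A | b].
R2 ← R2 − (5/7)·R1: [0, -15/7, -22/7, 23/7]
R3 ← R3 − (4/7)·R1: [0, -5/7, -12/7, 3/7]
R4 ← R4 − (3/7)·R1: [0, -65/7, -30/7, 165/7]
R5 ← R5 + (4/7)·R1: [0, -37/7, -2/7, 109/7]
R3 ← R3 − (1/3)·R2: [0, 0, -2/3, -2/3]
R4 ← R4 − (13/3)·R2: [0, 0, 28/3, 28/3]
R5 ← R5 − (37/15)·R2: [0, 0, 112/15, 112/15]
R4 ← R4 + (14)·R3: [0, 0, 0, 0]
R5 ← R5 + (56/5)·R3: [0, 0, 0, 0]
The echelon form has 3 nonzero rows, and every pivot lies in the first 3 columns, so rank(A) = rank([A|b]) = 3.
The system is consistent.
Free variables = (unknowns) − (rank) = 3 − 3 = 0.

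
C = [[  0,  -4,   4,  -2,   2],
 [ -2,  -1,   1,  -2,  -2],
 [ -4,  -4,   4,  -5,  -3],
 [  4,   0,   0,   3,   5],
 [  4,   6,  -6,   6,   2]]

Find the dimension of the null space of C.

Row reduce to echelon form.
Swap R1 ↔ R2
R3 ← R3 − (2)·R1: [0, -2, 2, -1, 1]
R4 ← R4 + (2)·R1: [0, -2, 2, -1, 1]
R5 ← R5 + (2)·R1: [0, 4, -4, 2, -2]
R3 ← R3 − (1/2)·R2: [0, 0, 0, 0, 0]
R4 ← R4 − (1/2)·R2: [0, 0, 0, 0, 0]
R5 ← R5 + R2: [0, 0, 0, 0, 0]
2 nonzero rows, so rank(C) = 2.
C has 5 columns; by rank–nullity, nullity = 5 − 2 = 3.

3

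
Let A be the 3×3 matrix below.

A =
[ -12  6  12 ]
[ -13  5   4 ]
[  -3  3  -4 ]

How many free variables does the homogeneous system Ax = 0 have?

0

Row reduce to echelon form.
R2 ← R2 − (13/12)·R1: [0, -3/2, -9]
R3 ← R3 − (1/4)·R1: [0, 3/2, -7]
R3 ← R3 + R2: [0, 0, -16]
3 nonzero rows, so rank(A) = 3.
A has 3 columns; by rank–nullity, nullity = 3 − 3 = 0.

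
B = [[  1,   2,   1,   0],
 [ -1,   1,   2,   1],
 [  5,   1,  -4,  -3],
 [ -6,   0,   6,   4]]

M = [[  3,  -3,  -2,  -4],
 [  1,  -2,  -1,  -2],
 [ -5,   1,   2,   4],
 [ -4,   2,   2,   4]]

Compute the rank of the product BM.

2

First compute BM:
[[  0,  -6,  -2,  -4],
 [-16,   5,   7,  14],
 [ 48, -27, -25, -50],
 [-64,  32,  32,  64]]
Now row reduce the product.
Swap R1 ↔ R2
R3 ← R3 + (3)·R1: [0, -12, -4, -8]
R4 ← R4 − (4)·R1: [0, 12, 4, 8]
R3 ← R3 − (2)·R2: [0, 0, 0, 0]
R4 ← R4 + (2)·R2: [0, 0, 0, 0]
2 nonzero rows, so rank(BM) = 2.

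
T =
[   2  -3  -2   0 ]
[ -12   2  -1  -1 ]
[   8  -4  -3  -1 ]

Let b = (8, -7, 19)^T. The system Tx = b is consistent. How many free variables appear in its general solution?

1

Row reduce the augmented matrix [T | b].
R2 ← R2 + (6)·R1: [0, -16, -13, -1, 41]
R3 ← R3 − (4)·R1: [0, 8, 5, -1, -13]
R3 ← R3 + (1/2)·R2: [0, 0, -3/2, -3/2, 15/2]
The echelon form has 3 nonzero rows, and every pivot lies in the first 4 columns, so rank(T) = rank([T|b]) = 3.
The system is consistent.
Free variables = (unknowns) − (rank) = 4 − 3 = 1.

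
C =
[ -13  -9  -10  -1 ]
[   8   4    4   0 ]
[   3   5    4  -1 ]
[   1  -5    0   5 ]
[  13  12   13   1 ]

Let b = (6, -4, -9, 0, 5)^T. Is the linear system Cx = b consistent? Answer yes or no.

no

Row reduce the augmented matrix [C | b].
R2 ← R2 + (8/13)·R1: [0, -20/13, -28/13, -8/13, -4/13]
R3 ← R3 + (3/13)·R1: [0, 38/13, 22/13, -16/13, -99/13]
R4 ← R4 + (1/13)·R1: [0, -74/13, -10/13, 64/13, 6/13]
R5 ← R5 + R1: [0, 3, 3, 0, 11]
R3 ← R3 + (19/10)·R2: [0, 0, -12/5, -12/5, -41/5]
R4 ← R4 − (37/10)·R2: [0, 0, 36/5, 36/5, 8/5]
R5 ← R5 + (39/20)·R2: [0, 0, -6/5, -6/5, 52/5]
R4 ← R4 + (3)·R3: [0, 0, 0, 0, -23]
R5 ← R5 − (1/2)·R3: [0, 0, 0, 0, 29/2]
R5 ← R5 + (29/46)·R4: [0, 0, 0, 0, 0]
The echelon form has 4 nonzero rows; the last pivot sits in the augmented column, so rank(C) = 3 but rank([C|b]) = 4.
Since the ranks differ, the system is inconsistent.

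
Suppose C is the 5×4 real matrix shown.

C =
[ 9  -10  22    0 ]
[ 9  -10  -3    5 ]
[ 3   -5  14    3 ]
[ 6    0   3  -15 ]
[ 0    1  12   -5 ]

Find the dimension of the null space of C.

Row reduce to echelon form.
R2 ← R2 − R1: [0, 0, -25, 5]
R3 ← R3 − (1/3)·R1: [0, -5/3, 20/3, 3]
R4 ← R4 − (2/3)·R1: [0, 20/3, -35/3, -15]
Swap R2 ↔ R3
R4 ← R4 + (4)·R2: [0, 0, 15, -3]
R5 ← R5 + (3/5)·R2: [0, 0, 16, -16/5]
R4 ← R4 + (3/5)·R3: [0, 0, 0, 0]
R5 ← R5 + (16/25)·R3: [0, 0, 0, 0]
3 nonzero rows, so rank(C) = 3.
C has 4 columns; by rank–nullity, nullity = 4 − 3 = 1.

1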